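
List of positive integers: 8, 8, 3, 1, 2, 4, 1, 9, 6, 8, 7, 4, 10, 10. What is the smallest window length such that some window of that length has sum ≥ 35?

5

add 8: running sum 8 < 35
add 8: running sum 16 < 35
add 3: running sum 19 < 35
add 1: running sum 20 < 35
add 2: running sum 22 < 35
add 4: running sum 26 < 35
add 1: running sum 27 < 35
end 7: [8, 8, 3, 1, 2, 4, 1, 9] sum 36, len 8
end 8: [8, 8, 3, 1, 2, 4, 1, 9, 6] sum 42, len 9
end 9: [8, 3, 1, 2, 4, 1, 9, 6, 8] sum 42, len 9
end 10: [4, 1, 9, 6, 8, 7] sum 35, len 6
end 11: [1, 9, 6, 8, 7, 4] sum 35, len 6
end 12: [6, 8, 7, 4, 10] sum 35, len 5
end 13: [8, 7, 4, 10, 10] sum 39, len 5
Shortest qualifying length: 5.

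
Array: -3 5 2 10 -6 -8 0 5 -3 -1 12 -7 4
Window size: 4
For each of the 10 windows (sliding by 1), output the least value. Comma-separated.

-3, -6, -8, -8, -8, -8, -3, -3, -7, -7

-3 5 2 10 → min -3
5 2 10 -6 → min -6
2 10 -6 -8 → min -8
10 -6 -8 0 → min -8
-6 -8 0 5 → min -8
-8 0 5 -3 → min -8
0 5 -3 -1 → min -3
5 -3 -1 12 → min -3
-3 -1 12 -7 → min -7
-1 12 -7 4 → min -7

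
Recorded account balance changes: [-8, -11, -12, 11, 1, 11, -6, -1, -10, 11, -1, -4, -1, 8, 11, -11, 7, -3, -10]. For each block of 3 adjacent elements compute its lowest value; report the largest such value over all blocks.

-8 -11 -12 → min -12
-11 -12 11 → min -12
-12 11 1 → min -12
11 1 11 → min 1
1 11 -6 → min -6
11 -6 -1 → min -6
-6 -1 -10 → min -10
-1 -10 11 → min -10
-10 11 -1 → min -10
11 -1 -4 → min -4
-1 -4 -1 → min -4
-4 -1 8 → min -4
-1 8 11 → min -1
8 11 -11 → min -11
11 -11 7 → min -11
-11 7 -3 → min -11
7 -3 -10 → min -10
Largest of these is 1.

1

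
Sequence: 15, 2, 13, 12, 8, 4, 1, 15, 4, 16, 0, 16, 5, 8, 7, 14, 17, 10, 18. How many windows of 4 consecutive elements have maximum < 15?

(15, 2, 13, 12) → max 15
(2, 13, 12, 8) → max 13  < 15 ✓
(13, 12, 8, 4) → max 13  < 15 ✓
(12, 8, 4, 1) → max 12  < 15 ✓
(8, 4, 1, 15) → max 15
(4, 1, 15, 4) → max 15
(1, 15, 4, 16) → max 16
(15, 4, 16, 0) → max 16
(4, 16, 0, 16) → max 16
(16, 0, 16, 5) → max 16
(0, 16, 5, 8) → max 16
(16, 5, 8, 7) → max 16
(5, 8, 7, 14) → max 14  < 15 ✓
(8, 7, 14, 17) → max 17
(7, 14, 17, 10) → max 17
(14, 17, 10, 18) → max 18
4 windows satisfy the condition.

4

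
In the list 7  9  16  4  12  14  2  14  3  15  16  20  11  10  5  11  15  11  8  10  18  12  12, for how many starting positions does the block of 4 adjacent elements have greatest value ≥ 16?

11

7 9 16 4 → max 16  ≥ 16 ✓
9 16 4 12 → max 16  ≥ 16 ✓
16 4 12 14 → max 16  ≥ 16 ✓
4 12 14 2 → max 14
12 14 2 14 → max 14
14 2 14 3 → max 14
2 14 3 15 → max 15
14 3 15 16 → max 16  ≥ 16 ✓
3 15 16 20 → max 20  ≥ 16 ✓
15 16 20 11 → max 20  ≥ 16 ✓
16 20 11 10 → max 20  ≥ 16 ✓
20 11 10 5 → max 20  ≥ 16 ✓
11 10 5 11 → max 11
10 5 11 15 → max 15
5 11 15 11 → max 15
11 15 11 8 → max 15
15 11 8 10 → max 15
11 8 10 18 → max 18  ≥ 16 ✓
8 10 18 12 → max 18  ≥ 16 ✓
10 18 12 12 → max 18  ≥ 16 ✓
11 windows satisfy the condition.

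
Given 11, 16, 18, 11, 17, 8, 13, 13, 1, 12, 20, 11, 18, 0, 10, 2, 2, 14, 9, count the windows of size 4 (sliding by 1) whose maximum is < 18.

7

(11, 16, 18, 11) → max 18
(16, 18, 11, 17) → max 18
(18, 11, 17, 8) → max 18
(11, 17, 8, 13) → max 17  < 18 ✓
(17, 8, 13, 13) → max 17  < 18 ✓
(8, 13, 13, 1) → max 13  < 18 ✓
(13, 13, 1, 12) → max 13  < 18 ✓
(13, 1, 12, 20) → max 20
(1, 12, 20, 11) → max 20
(12, 20, 11, 18) → max 20
(20, 11, 18, 0) → max 20
(11, 18, 0, 10) → max 18
(18, 0, 10, 2) → max 18
(0, 10, 2, 2) → max 10  < 18 ✓
(10, 2, 2, 14) → max 14  < 18 ✓
(2, 2, 14, 9) → max 14  < 18 ✓
7 windows satisfy the condition.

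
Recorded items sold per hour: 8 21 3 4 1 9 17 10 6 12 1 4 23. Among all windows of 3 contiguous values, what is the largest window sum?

8 21 3 → sum 32
21 3 4 → sum 28
3 4 1 → sum 8
4 1 9 → sum 14
1 9 17 → sum 27
9 17 10 → sum 36
17 10 6 → sum 33
10 6 12 → sum 28
6 12 1 → sum 19
12 1 4 → sum 17
1 4 23 → sum 28
Largest of these is 36.

36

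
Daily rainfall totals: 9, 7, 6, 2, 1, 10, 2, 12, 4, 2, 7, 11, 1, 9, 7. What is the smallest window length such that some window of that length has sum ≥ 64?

10

add 9: running sum 9 < 64
add 7: running sum 16 < 64
add 6: running sum 22 < 64
add 2: running sum 24 < 64
add 1: running sum 25 < 64
add 10: running sum 35 < 64
add 2: running sum 37 < 64
add 12: running sum 49 < 64
add 4: running sum 53 < 64
add 2: running sum 55 < 64
add 7: running sum 62 < 64
add 11: shortest ending here [7, 6, 2, 1, 10, 2, 12, 4, 2, 7, 11] sum 64, len 11
add 1: shortest ending here [7, 6, 2, 1, 10, 2, 12, 4, 2, 7, 11, 1] sum 65, len 12
add 9: shortest ending here [6, 2, 1, 10, 2, 12, 4, 2, 7, 11, 1, 9] sum 67, len 12
add 7: shortest ending here [10, 2, 12, 4, 2, 7, 11, 1, 9, 7] sum 65, len 10
Shortest qualifying length: 10.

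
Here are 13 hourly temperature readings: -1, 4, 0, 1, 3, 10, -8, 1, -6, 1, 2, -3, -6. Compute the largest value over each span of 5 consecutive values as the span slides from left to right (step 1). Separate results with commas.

(-1, 4, 0, 1, 3) → max 4
(4, 0, 1, 3, 10) → max 10
(0, 1, 3, 10, -8) → max 10
(1, 3, 10, -8, 1) → max 10
(3, 10, -8, 1, -6) → max 10
(10, -8, 1, -6, 1) → max 10
(-8, 1, -6, 1, 2) → max 2
(1, -6, 1, 2, -3) → max 2
(-6, 1, 2, -3, -6) → max 2

4, 10, 10, 10, 10, 10, 2, 2, 2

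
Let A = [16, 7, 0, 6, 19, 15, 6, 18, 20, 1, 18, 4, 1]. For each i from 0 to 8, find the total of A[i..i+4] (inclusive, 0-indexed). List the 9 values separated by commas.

Sliding a size-5 window across the 13 values:
16 7 0 6 19 → sum 48
7 0 6 19 15 → sum 47
0 6 19 15 6 → sum 46
6 19 15 6 18 → sum 64
19 15 6 18 20 → sum 78
15 6 18 20 1 → sum 60
6 18 20 1 18 → sum 63
18 20 1 18 4 → sum 61
20 1 18 4 1 → sum 44

48, 47, 46, 64, 78, 60, 63, 61, 44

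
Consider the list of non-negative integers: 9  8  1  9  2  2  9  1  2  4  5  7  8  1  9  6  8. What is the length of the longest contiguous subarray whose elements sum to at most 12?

4

add 9: [9] sum 9, len 1
add 8: [8] sum 8, len 1
add 1: [8, 1] sum 9, len 2
add 9: [1, 9] sum 10, len 2
add 2: [1, 9, 2] sum 12, len 3
add 2: [2, 2] sum 4, len 2
add 9: [2, 9] sum 11, len 2
add 1: [2, 9, 1] sum 12, len 3
add 2: [9, 1, 2] sum 12, len 3
add 4: [1, 2, 4] sum 7, len 3
add 5: [1, 2, 4, 5] sum 12, len 4
add 7: [5, 7] sum 12, len 2
add 8: [8] sum 8, len 1
add 1: [8, 1] sum 9, len 2
add 9: [1, 9] sum 10, len 2
add 6: [6] sum 6, len 1
add 8: [8] sum 8, len 1
Longest length seen: 4.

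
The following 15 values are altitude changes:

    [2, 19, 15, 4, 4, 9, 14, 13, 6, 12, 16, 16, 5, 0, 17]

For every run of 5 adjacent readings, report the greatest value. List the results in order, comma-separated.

[2, 19, 15, 4, 4] → max 19
[19, 15, 4, 4, 9] → max 19
[15, 4, 4, 9, 14] → max 15
[4, 4, 9, 14, 13] → max 14
[4, 9, 14, 13, 6] → max 14
[9, 14, 13, 6, 12] → max 14
[14, 13, 6, 12, 16] → max 16
[13, 6, 12, 16, 16] → max 16
[6, 12, 16, 16, 5] → max 16
[12, 16, 16, 5, 0] → max 16
[16, 16, 5, 0, 17] → max 17

19, 19, 15, 14, 14, 14, 16, 16, 16, 16, 17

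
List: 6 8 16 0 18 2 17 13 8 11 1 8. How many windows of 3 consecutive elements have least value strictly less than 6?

(6, 8, 16) → min 6
(8, 16, 0) → min 0  < 6 ✓
(16, 0, 18) → min 0  < 6 ✓
(0, 18, 2) → min 0  < 6 ✓
(18, 2, 17) → min 2  < 6 ✓
(2, 17, 13) → min 2  < 6 ✓
(17, 13, 8) → min 8
(13, 8, 11) → min 8
(8, 11, 1) → min 1  < 6 ✓
(11, 1, 8) → min 1  < 6 ✓
7 windows satisfy the condition.

7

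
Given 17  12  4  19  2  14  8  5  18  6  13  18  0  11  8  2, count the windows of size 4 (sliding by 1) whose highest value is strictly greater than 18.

4

[17, 12, 4, 19] → max 19  > 18 ✓
[12, 4, 19, 2] → max 19  > 18 ✓
[4, 19, 2, 14] → max 19  > 18 ✓
[19, 2, 14, 8] → max 19  > 18 ✓
[2, 14, 8, 5] → max 14
[14, 8, 5, 18] → max 18
[8, 5, 18, 6] → max 18
[5, 18, 6, 13] → max 18
[18, 6, 13, 18] → max 18
[6, 13, 18, 0] → max 18
[13, 18, 0, 11] → max 18
[18, 0, 11, 8] → max 18
[0, 11, 8, 2] → max 11
4 windows satisfy the condition.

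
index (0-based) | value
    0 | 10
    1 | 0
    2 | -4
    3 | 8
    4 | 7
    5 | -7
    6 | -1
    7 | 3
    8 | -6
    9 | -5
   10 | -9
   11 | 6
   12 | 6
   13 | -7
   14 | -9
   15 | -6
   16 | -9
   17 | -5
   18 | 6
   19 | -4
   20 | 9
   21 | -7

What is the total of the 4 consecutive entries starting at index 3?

Elements at indices 3..6: 8, 7, -7, -1
sum(8, 7, -7, -1) = 7

7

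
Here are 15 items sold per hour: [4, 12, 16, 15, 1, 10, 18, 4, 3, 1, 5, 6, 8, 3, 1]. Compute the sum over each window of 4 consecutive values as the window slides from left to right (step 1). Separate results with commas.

Sliding a size-4 window across the 15 values:
4 12 16 15 → sum 47
12 16 15 1 → sum 44
16 15 1 10 → sum 42
15 1 10 18 → sum 44
1 10 18 4 → sum 33
10 18 4 3 → sum 35
18 4 3 1 → sum 26
4 3 1 5 → sum 13
3 1 5 6 → sum 15
1 5 6 8 → sum 20
5 6 8 3 → sum 22
6 8 3 1 → sum 18

47, 44, 42, 44, 33, 35, 26, 13, 15, 20, 22, 18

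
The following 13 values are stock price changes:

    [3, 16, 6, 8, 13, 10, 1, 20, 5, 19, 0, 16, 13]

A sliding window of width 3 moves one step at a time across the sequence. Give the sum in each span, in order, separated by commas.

[3, 16, 6] → sum 25
[16, 6, 8] → sum 30
[6, 8, 13] → sum 27
[8, 13, 10] → sum 31
[13, 10, 1] → sum 24
[10, 1, 20] → sum 31
[1, 20, 5] → sum 26
[20, 5, 19] → sum 44
[5, 19, 0] → sum 24
[19, 0, 16] → sum 35
[0, 16, 13] → sum 29

25, 30, 27, 31, 24, 31, 26, 44, 24, 35, 29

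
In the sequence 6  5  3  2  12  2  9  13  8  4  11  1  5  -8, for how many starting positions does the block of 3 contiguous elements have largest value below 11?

3

6 5 3 → max 6  < 11 ✓
5 3 2 → max 5  < 11 ✓
3 2 12 → max 12
2 12 2 → max 12
12 2 9 → max 12
2 9 13 → max 13
9 13 8 → max 13
13 8 4 → max 13
8 4 11 → max 11
4 11 1 → max 11
11 1 5 → max 11
1 5 -8 → max 5  < 11 ✓
3 windows satisfy the condition.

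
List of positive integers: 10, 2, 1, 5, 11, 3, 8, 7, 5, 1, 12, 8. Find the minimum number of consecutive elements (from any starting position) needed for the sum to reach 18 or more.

add 10: running sum 10 < 18
add 2: running sum 12 < 18
add 1: running sum 13 < 18
end 3: [10, 2, 1, 5] sum 18, len 4
end 4: [2, 1, 5, 11] sum 19, len 4
end 5: [5, 11, 3] sum 19, len 3
end 6: [11, 3, 8] sum 22, len 3
end 7: [3, 8, 7] sum 18, len 3
end 8: [8, 7, 5] sum 20, len 3
end 9: [8, 7, 5, 1] sum 21, len 4
end 10: [5, 1, 12] sum 18, len 3
end 11: [12, 8] sum 20, len 2
Shortest qualifying length: 2.

2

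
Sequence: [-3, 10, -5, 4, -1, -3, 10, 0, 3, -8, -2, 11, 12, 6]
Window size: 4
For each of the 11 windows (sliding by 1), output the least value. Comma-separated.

-5, -5, -5, -3, -3, -3, -8, -8, -8, -8, -2

[-3, 10, -5, 4] → min -5
[10, -5, 4, -1] → min -5
[-5, 4, -1, -3] → min -5
[4, -1, -3, 10] → min -3
[-1, -3, 10, 0] → min -3
[-3, 10, 0, 3] → min -3
[10, 0, 3, -8] → min -8
[0, 3, -8, -2] → min -8
[3, -8, -2, 11] → min -8
[-8, -2, 11, 12] → min -8
[-2, 11, 12, 6] → min -2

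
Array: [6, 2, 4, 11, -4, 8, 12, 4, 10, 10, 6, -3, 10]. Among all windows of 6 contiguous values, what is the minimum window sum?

Each size-6 window and its sum:
6 2 4 11 -4 8 → sum 27
2 4 11 -4 8 12 → sum 33
4 11 -4 8 12 4 → sum 35
11 -4 8 12 4 10 → sum 41
-4 8 12 4 10 10 → sum 40
8 12 4 10 10 6 → sum 50
12 4 10 10 6 -3 → sum 39
4 10 10 6 -3 10 → sum 37
Minimum of these is 27.

27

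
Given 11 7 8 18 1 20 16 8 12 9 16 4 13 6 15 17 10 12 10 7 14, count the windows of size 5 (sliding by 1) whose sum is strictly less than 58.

10

[11, 7, 8, 18, 1] → sum 45  < 58 ✓
[7, 8, 18, 1, 20] → sum 54  < 58 ✓
[8, 18, 1, 20, 16] → sum 63
[18, 1, 20, 16, 8] → sum 63
[1, 20, 16, 8, 12] → sum 57  < 58 ✓
[20, 16, 8, 12, 9] → sum 65
[16, 8, 12, 9, 16] → sum 61
[8, 12, 9, 16, 4] → sum 49  < 58 ✓
[12, 9, 16, 4, 13] → sum 54  < 58 ✓
[9, 16, 4, 13, 6] → sum 48  < 58 ✓
[16, 4, 13, 6, 15] → sum 54  < 58 ✓
[4, 13, 6, 15, 17] → sum 55  < 58 ✓
[13, 6, 15, 17, 10] → sum 61
[6, 15, 17, 10, 12] → sum 60
[15, 17, 10, 12, 10] → sum 64
[17, 10, 12, 10, 7] → sum 56  < 58 ✓
[10, 12, 10, 7, 14] → sum 53  < 58 ✓
10 windows satisfy the condition.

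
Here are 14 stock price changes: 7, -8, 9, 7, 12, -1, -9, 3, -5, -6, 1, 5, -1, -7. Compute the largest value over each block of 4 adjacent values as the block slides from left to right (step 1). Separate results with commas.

7 -8 9 7 → max 9
-8 9 7 12 → max 12
9 7 12 -1 → max 12
7 12 -1 -9 → max 12
12 -1 -9 3 → max 12
-1 -9 3 -5 → max 3
-9 3 -5 -6 → max 3
3 -5 -6 1 → max 3
-5 -6 1 5 → max 5
-6 1 5 -1 → max 5
1 5 -1 -7 → max 5

9, 12, 12, 12, 12, 3, 3, 3, 5, 5, 5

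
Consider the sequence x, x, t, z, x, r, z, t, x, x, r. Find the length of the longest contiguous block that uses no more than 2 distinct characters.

3

Extend right; when distinct count exceeds 2, shrink from the left:
add x: window [x] (1 distinct), len 1
add x: window [x, x] (1 distinct), len 2
add t: window [x, x, t] (2 distinct), len 3
add z: window [t, z] (2 distinct), len 2
add x: window [z, x] (2 distinct), len 2
add r: window [x, r] (2 distinct), len 2
add z: window [r, z] (2 distinct), len 2
add t: window [z, t] (2 distinct), len 2
add x: window [t, x] (2 distinct), len 2
add x: window [t, x, x] (2 distinct), len 3
add r: window [x, x, r] (2 distinct), len 3
Longest length with ≤2 distinct: 3.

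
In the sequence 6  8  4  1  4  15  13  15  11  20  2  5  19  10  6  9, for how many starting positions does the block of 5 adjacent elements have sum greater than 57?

3

[6, 8, 4, 1, 4] → sum 23
[8, 4, 1, 4, 15] → sum 32
[4, 1, 4, 15, 13] → sum 37
[1, 4, 15, 13, 15] → sum 48
[4, 15, 13, 15, 11] → sum 58  > 57 ✓
[15, 13, 15, 11, 20] → sum 74  > 57 ✓
[13, 15, 11, 20, 2] → sum 61  > 57 ✓
[15, 11, 20, 2, 5] → sum 53
[11, 20, 2, 5, 19] → sum 57
[20, 2, 5, 19, 10] → sum 56
[2, 5, 19, 10, 6] → sum 42
[5, 19, 10, 6, 9] → sum 49
3 windows satisfy the condition.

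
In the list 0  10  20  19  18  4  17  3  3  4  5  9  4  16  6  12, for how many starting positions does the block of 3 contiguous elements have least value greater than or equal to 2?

13

0 10 20 → min 0
10 20 19 → min 10  ≥ 2 ✓
20 19 18 → min 18  ≥ 2 ✓
19 18 4 → min 4  ≥ 2 ✓
18 4 17 → min 4  ≥ 2 ✓
4 17 3 → min 3  ≥ 2 ✓
17 3 3 → min 3  ≥ 2 ✓
3 3 4 → min 3  ≥ 2 ✓
3 4 5 → min 3  ≥ 2 ✓
4 5 9 → min 4  ≥ 2 ✓
5 9 4 → min 4  ≥ 2 ✓
9 4 16 → min 4  ≥ 2 ✓
4 16 6 → min 4  ≥ 2 ✓
16 6 12 → min 6  ≥ 2 ✓
13 windows satisfy the condition.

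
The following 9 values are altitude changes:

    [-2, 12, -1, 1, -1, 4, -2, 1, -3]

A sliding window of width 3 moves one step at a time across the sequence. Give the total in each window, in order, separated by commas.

[-2, 12, -1] → sum 9
[12, -1, 1] → sum 12
[-1, 1, -1] → sum -1
[1, -1, 4] → sum 4
[-1, 4, -2] → sum 1
[4, -2, 1] → sum 3
[-2, 1, -3] → sum -4

9, 12, -1, 4, 1, 3, -4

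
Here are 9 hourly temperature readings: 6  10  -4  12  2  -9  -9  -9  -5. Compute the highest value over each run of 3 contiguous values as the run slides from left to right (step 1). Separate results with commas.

[6, 10, -4] → max 10
[10, -4, 12] → max 12
[-4, 12, 2] → max 12
[12, 2, -9] → max 12
[2, -9, -9] → max 2
[-9, -9, -9] → max -9
[-9, -9, -5] → max -5

10, 12, 12, 12, 2, -9, -5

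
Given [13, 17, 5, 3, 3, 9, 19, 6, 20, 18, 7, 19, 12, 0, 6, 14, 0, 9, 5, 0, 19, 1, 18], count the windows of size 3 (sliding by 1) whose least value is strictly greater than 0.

[13, 17, 5] → min 5  > 0 ✓
[17, 5, 3] → min 3  > 0 ✓
[5, 3, 3] → min 3  > 0 ✓
[3, 3, 9] → min 3  > 0 ✓
[3, 9, 19] → min 3  > 0 ✓
[9, 19, 6] → min 6  > 0 ✓
[19, 6, 20] → min 6  > 0 ✓
[6, 20, 18] → min 6  > 0 ✓
[20, 18, 7] → min 7  > 0 ✓
[18, 7, 19] → min 7  > 0 ✓
[7, 19, 12] → min 7  > 0 ✓
[19, 12, 0] → min 0
[12, 0, 6] → min 0
[0, 6, 14] → min 0
[6, 14, 0] → min 0
[14, 0, 9] → min 0
[0, 9, 5] → min 0
[9, 5, 0] → min 0
[5, 0, 19] → min 0
[0, 19, 1] → min 0
[19, 1, 18] → min 1  > 0 ✓
12 windows satisfy the condition.

12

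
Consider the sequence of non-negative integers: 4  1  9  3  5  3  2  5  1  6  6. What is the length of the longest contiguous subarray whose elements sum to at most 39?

10

Extend to the right; shrink from the left whenever the sum exceeds 39:
[4] sum 4 len 1
[4, 1] sum 5 len 2
[4, 1, 9] sum 14 len 3
[4, 1, 9, 3] sum 17 len 4
[4, 1, 9, 3, 5] sum 22 len 5
[4, 1, 9, 3, 5, 3] sum 25 len 6
[4, 1, 9, 3, 5, 3, 2] sum 27 len 7
[4, 1, 9, 3, 5, 3, 2, 5] sum 32 len 8
[4, 1, 9, 3, 5, 3, 2, 5, 1] sum 33 len 9
[4, 1, 9, 3, 5, 3, 2, 5, 1, 6] sum 39 len 10
[3, 5, 3, 2, 5, 1, 6, 6] sum 31 len 8
Longest length seen: 10.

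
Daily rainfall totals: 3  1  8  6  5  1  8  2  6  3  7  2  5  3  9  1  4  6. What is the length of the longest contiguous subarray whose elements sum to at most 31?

[3] sum 3 len 1
[3, 1] sum 4 len 2
[3, 1, 8] sum 12 len 3
[3, 1, 8, 6] sum 18 len 4
[3, 1, 8, 6, 5] sum 23 len 5
[3, 1, 8, 6, 5, 1] sum 24 len 6
[1, 8, 6, 5, 1, 8] sum 29 len 6
[1, 8, 6, 5, 1, 8, 2] sum 31 len 7
[6, 5, 1, 8, 2, 6] sum 28 len 6
[6, 5, 1, 8, 2, 6, 3] sum 31 len 7
[1, 8, 2, 6, 3, 7] sum 27 len 6
[1, 8, 2, 6, 3, 7, 2] sum 29 len 7
[2, 6, 3, 7, 2, 5] sum 25 len 6
[2, 6, 3, 7, 2, 5, 3] sum 28 len 7
[3, 7, 2, 5, 3, 9] sum 29 len 6
[3, 7, 2, 5, 3, 9, 1] sum 30 len 7
[7, 2, 5, 3, 9, 1, 4] sum 31 len 7
[2, 5, 3, 9, 1, 4, 6] sum 30 len 7
Longest length seen: 7.

7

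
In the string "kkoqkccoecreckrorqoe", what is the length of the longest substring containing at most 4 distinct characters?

8

[k] 1 distinct, len 1
[k, k] 1 distinct, len 2
[k, k, o] 2 distinct, len 3
[k, k, o, q] 3 distinct, len 4
[k, k, o, q, k] 3 distinct, len 5
[k, k, o, q, k, c] 4 distinct, len 6
[k, k, o, q, k, c, c] 4 distinct, len 7
[k, k, o, q, k, c, c, o] 4 distinct, len 8
[k, c, c, o, e] 4 distinct, len 5
[k, c, c, o, e, c] 4 distinct, len 6
[c, c, o, e, c, r] 4 distinct, len 6
[c, c, o, e, c, r, e] 4 distinct, len 7
[c, c, o, e, c, r, e, c] 4 distinct, len 8
[e, c, r, e, c, k] 4 distinct, len 6
[e, c, r, e, c, k, r] 4 distinct, len 7
[c, k, r, o] 4 distinct, len 4
[c, k, r, o, r] 4 distinct, len 5
[k, r, o, r, q] 4 distinct, len 5
[k, r, o, r, q, o] 4 distinct, len 6
[r, o, r, q, o, e] 4 distinct, len 6
Longest length with ≤4 distinct: 8.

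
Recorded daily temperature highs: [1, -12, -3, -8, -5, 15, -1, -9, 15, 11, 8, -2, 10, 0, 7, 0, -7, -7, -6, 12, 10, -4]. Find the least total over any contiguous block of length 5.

-27

1 -12 -3 -8 -5 → sum -27
-12 -3 -8 -5 15 → sum -13
-3 -8 -5 15 -1 → sum -2
-8 -5 15 -1 -9 → sum -8
-5 15 -1 -9 15 → sum 15
15 -1 -9 15 11 → sum 31
-1 -9 15 11 8 → sum 24
-9 15 11 8 -2 → sum 23
15 11 8 -2 10 → sum 42
11 8 -2 10 0 → sum 27
8 -2 10 0 7 → sum 23
-2 10 0 7 0 → sum 15
10 0 7 0 -7 → sum 10
0 7 0 -7 -7 → sum -7
7 0 -7 -7 -6 → sum -13
0 -7 -7 -6 12 → sum -8
-7 -7 -6 12 10 → sum 2
-7 -6 12 10 -4 → sum 5
Least of these is -27.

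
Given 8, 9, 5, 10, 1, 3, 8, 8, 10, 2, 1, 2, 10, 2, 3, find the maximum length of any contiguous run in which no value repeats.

6

[8] len 1
[8, 9] len 2
[8, 9, 5] len 3
[8, 9, 5, 10] len 4
[8, 9, 5, 10, 1] len 5
[8, 9, 5, 10, 1, 3] len 6
[9, 5, 10, 1, 3, 8] len 6
[8] len 1
[8, 10] len 2
[8, 10, 2] len 3
[8, 10, 2, 1] len 4
[1, 2] len 2
[1, 2, 10] len 3
[10, 2] len 2
[10, 2, 3] len 3
Longest all-distinct length: 6.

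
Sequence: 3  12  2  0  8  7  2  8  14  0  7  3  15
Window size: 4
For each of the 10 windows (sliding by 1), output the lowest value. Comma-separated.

Sliding a size-4 window across the 13 values:
3 12 2 0 → min 0
12 2 0 8 → min 0
2 0 8 7 → min 0
0 8 7 2 → min 0
8 7 2 8 → min 2
7 2 8 14 → min 2
2 8 14 0 → min 0
8 14 0 7 → min 0
14 0 7 3 → min 0
0 7 3 15 → min 0

0, 0, 0, 0, 2, 2, 0, 0, 0, 0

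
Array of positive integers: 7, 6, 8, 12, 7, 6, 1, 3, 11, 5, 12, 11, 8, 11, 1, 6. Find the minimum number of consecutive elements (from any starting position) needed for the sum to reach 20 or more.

Extend right; whenever the sum reaches 20, record the length and shrink from the left:
add 7: running sum 7 < 20
add 6: running sum 13 < 20
add 8: shortest ending here [7, 6, 8] sum 21, len 3
add 12: shortest ending here [8, 12] sum 20, len 2
add 7: shortest ending here [8, 12, 7] sum 27, len 3
add 6: shortest ending here [12, 7, 6] sum 25, len 3
add 1: shortest ending here [12, 7, 6, 1] sum 26, len 4
add 3: shortest ending here [12, 7, 6, 1, 3] sum 29, len 5
add 11: shortest ending here [6, 1, 3, 11] sum 21, len 4
add 5: shortest ending here [1, 3, 11, 5] sum 20, len 4
add 12: shortest ending here [11, 5, 12] sum 28, len 3
add 11: shortest ending here [12, 11] sum 23, len 2
add 8: shortest ending here [12, 11, 8] sum 31, len 3
add 11: shortest ending here [11, 8, 11] sum 30, len 3
add 1: shortest ending here [8, 11, 1] sum 20, len 3
add 6: shortest ending here [8, 11, 1, 6] sum 26, len 4
Shortest qualifying length: 2.

2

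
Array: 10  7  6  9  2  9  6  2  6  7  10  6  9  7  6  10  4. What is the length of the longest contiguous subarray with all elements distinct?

5

[10] len 1
[10, 7] len 2
[10, 7, 6] len 3
[10, 7, 6, 9] len 4
[10, 7, 6, 9, 2] len 5
[2, 9] len 2
[2, 9, 6] len 3
[9, 6, 2] len 3
[2, 6] len 2
[2, 6, 7] len 3
[2, 6, 7, 10] len 4
[7, 10, 6] len 3
[7, 10, 6, 9] len 4
[10, 6, 9, 7] len 4
[9, 7, 6] len 3
[9, 7, 6, 10] len 4
[9, 7, 6, 10, 4] len 5
Longest all-distinct length: 5.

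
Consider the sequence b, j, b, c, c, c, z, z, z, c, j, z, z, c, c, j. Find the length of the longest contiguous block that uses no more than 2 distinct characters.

add b: window [b] (1 distinct), len 1
add j: window [b, j] (2 distinct), len 2
add b: window [b, j, b] (2 distinct), len 3
add c: window [b, c] (2 distinct), len 2
add c: window [b, c, c] (2 distinct), len 3
add c: window [b, c, c, c] (2 distinct), len 4
add z: window [c, c, c, z] (2 distinct), len 4
add z: window [c, c, c, z, z] (2 distinct), len 5
add z: window [c, c, c, z, z, z] (2 distinct), len 6
add c: window [c, c, c, z, z, z, c] (2 distinct), len 7
add j: window [c, j] (2 distinct), len 2
add z: window [j, z] (2 distinct), len 2
add z: window [j, z, z] (2 distinct), len 3
add c: window [z, z, c] (2 distinct), len 3
add c: window [z, z, c, c] (2 distinct), len 4
add j: window [c, c, j] (2 distinct), len 3
Longest length with ≤2 distinct: 7.

7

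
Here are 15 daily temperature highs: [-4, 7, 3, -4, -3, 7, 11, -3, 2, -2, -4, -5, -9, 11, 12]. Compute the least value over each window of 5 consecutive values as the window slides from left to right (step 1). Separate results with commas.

-4, -4, -4, -4, -3, -3, -4, -5, -9, -9, -9

Sliding a size-5 window across the 15 values:
(-4, 7, 3, -4, -3) → min -4
(7, 3, -4, -3, 7) → min -4
(3, -4, -3, 7, 11) → min -4
(-4, -3, 7, 11, -3) → min -4
(-3, 7, 11, -3, 2) → min -3
(7, 11, -3, 2, -2) → min -3
(11, -3, 2, -2, -4) → min -4
(-3, 2, -2, -4, -5) → min -5
(2, -2, -4, -5, -9) → min -9
(-2, -4, -5, -9, 11) → min -9
(-4, -5, -9, 11, 12) → min -9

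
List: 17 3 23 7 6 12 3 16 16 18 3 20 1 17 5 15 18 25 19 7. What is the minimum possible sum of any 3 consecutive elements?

17 3 23 → sum 43
3 23 7 → sum 33
23 7 6 → sum 36
7 6 12 → sum 25
6 12 3 → sum 21
12 3 16 → sum 31
3 16 16 → sum 35
16 16 18 → sum 50
16 18 3 → sum 37
18 3 20 → sum 41
3 20 1 → sum 24
20 1 17 → sum 38
1 17 5 → sum 23
17 5 15 → sum 37
5 15 18 → sum 38
15 18 25 → sum 58
18 25 19 → sum 62
25 19 7 → sum 51
Minimum of these is 21.

21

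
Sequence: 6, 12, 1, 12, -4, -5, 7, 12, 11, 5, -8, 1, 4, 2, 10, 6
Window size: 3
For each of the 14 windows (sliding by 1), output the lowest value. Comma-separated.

1, 1, -4, -5, -5, -5, 7, 5, -8, -8, -8, 1, 2, 2

Sliding a size-3 window across the 16 values:
[6, 12, 1] → min 1
[12, 1, 12] → min 1
[1, 12, -4] → min -4
[12, -4, -5] → min -5
[-4, -5, 7] → min -5
[-5, 7, 12] → min -5
[7, 12, 11] → min 7
[12, 11, 5] → min 5
[11, 5, -8] → min -8
[5, -8, 1] → min -8
[-8, 1, 4] → min -8
[1, 4, 2] → min 1
[4, 2, 10] → min 2
[2, 10, 6] → min 2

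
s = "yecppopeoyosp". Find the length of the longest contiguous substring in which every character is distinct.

[y] len 1
[y, e] len 2
[y, e, c] len 3
[y, e, c, p] len 4
[p] len 1
[p, o] len 2
[o, p] len 2
[o, p, e] len 3
[p, e, o] len 3
[p, e, o, y] len 4
[y, o] len 2
[y, o, s] len 3
[y, o, s, p] len 4
Longest all-distinct length: 4.

4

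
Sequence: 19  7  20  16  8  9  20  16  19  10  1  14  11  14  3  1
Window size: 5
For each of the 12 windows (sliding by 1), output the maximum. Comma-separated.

20, 20, 20, 20, 20, 20, 20, 19, 19, 14, 14, 14

[19, 7, 20, 16, 8] → max 20
[7, 20, 16, 8, 9] → max 20
[20, 16, 8, 9, 20] → max 20
[16, 8, 9, 20, 16] → max 20
[8, 9, 20, 16, 19] → max 20
[9, 20, 16, 19, 10] → max 20
[20, 16, 19, 10, 1] → max 20
[16, 19, 10, 1, 14] → max 19
[19, 10, 1, 14, 11] → max 19
[10, 1, 14, 11, 14] → max 14
[1, 14, 11, 14, 3] → max 14
[14, 11, 14, 3, 1] → max 14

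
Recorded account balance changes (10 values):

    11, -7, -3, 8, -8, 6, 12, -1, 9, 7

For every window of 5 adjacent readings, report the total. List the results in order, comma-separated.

1, -4, 15, 17, 18, 33

Sliding a size-5 window across the 10 values:
(11, -7, -3, 8, -8) → sum 1
(-7, -3, 8, -8, 6) → sum -4
(-3, 8, -8, 6, 12) → sum 15
(8, -8, 6, 12, -1) → sum 17
(-8, 6, 12, -1, 9) → sum 18
(6, 12, -1, 9, 7) → sum 33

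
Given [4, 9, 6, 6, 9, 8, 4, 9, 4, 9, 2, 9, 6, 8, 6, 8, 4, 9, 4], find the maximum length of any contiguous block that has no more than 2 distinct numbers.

4

[4] 1 distinct, len 1
[4, 9] 2 distinct, len 2
[9, 6] 2 distinct, len 2
[9, 6, 6] 2 distinct, len 3
[9, 6, 6, 9] 2 distinct, len 4
[9, 8] 2 distinct, len 2
[8, 4] 2 distinct, len 2
[4, 9] 2 distinct, len 2
[4, 9, 4] 2 distinct, len 3
[4, 9, 4, 9] 2 distinct, len 4
[9, 2] 2 distinct, len 2
[9, 2, 9] 2 distinct, len 3
[9, 6] 2 distinct, len 2
[6, 8] 2 distinct, len 2
[6, 8, 6] 2 distinct, len 3
[6, 8, 6, 8] 2 distinct, len 4
[8, 4] 2 distinct, len 2
[4, 9] 2 distinct, len 2
[4, 9, 4] 2 distinct, len 3
Longest length with ≤2 distinct: 4.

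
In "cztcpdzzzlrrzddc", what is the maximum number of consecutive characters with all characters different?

5

[c] len 1
[c, z] len 2
[c, z, t] len 3
[z, t, c] len 3
[z, t, c, p] len 4
[z, t, c, p, d] len 5
[t, c, p, d, z] len 5
[z] len 1
[z] len 1
[z, l] len 2
[z, l, r] len 3
[r] len 1
[r, z] len 2
[r, z, d] len 3
[d] len 1
[d, c] len 2
Longest all-distinct length: 5.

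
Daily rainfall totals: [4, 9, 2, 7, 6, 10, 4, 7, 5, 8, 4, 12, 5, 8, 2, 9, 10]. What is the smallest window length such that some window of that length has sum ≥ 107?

16

add 4: running sum 4 < 107
add 9: running sum 13 < 107
add 2: running sum 15 < 107
add 7: running sum 22 < 107
add 6: running sum 28 < 107
add 10: running sum 38 < 107
add 4: running sum 42 < 107
add 7: running sum 49 < 107
add 5: running sum 54 < 107
add 8: running sum 62 < 107
add 4: running sum 66 < 107
add 12: running sum 78 < 107
add 5: running sum 83 < 107
add 8: running sum 91 < 107
add 2: running sum 93 < 107
add 9: running sum 102 < 107
add 10: shortest ending here [9, 2, 7, 6, 10, 4, 7, 5, 8, 4, 12, 5, 8, 2, 9, 10] sum 108, len 16
Shortest qualifying length: 16.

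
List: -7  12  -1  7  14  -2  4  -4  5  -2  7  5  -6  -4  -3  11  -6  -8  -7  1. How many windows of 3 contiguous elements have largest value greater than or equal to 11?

8

(-7, 12, -1) → max 12  ≥ 11 ✓
(12, -1, 7) → max 12  ≥ 11 ✓
(-1, 7, 14) → max 14  ≥ 11 ✓
(7, 14, -2) → max 14  ≥ 11 ✓
(14, -2, 4) → max 14  ≥ 11 ✓
(-2, 4, -4) → max 4
(4, -4, 5) → max 5
(-4, 5, -2) → max 5
(5, -2, 7) → max 7
(-2, 7, 5) → max 7
(7, 5, -6) → max 7
(5, -6, -4) → max 5
(-6, -4, -3) → max -3
(-4, -3, 11) → max 11  ≥ 11 ✓
(-3, 11, -6) → max 11  ≥ 11 ✓
(11, -6, -8) → max 11  ≥ 11 ✓
(-6, -8, -7) → max -6
(-8, -7, 1) → max 1
8 windows satisfy the condition.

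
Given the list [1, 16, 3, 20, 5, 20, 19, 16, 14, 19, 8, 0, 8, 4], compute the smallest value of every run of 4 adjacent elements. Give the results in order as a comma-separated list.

1, 3, 3, 5, 5, 14, 14, 8, 0, 0, 0

Sliding a size-4 window across the 14 values:
1 16 3 20 → min 1
16 3 20 5 → min 3
3 20 5 20 → min 3
20 5 20 19 → min 5
5 20 19 16 → min 5
20 19 16 14 → min 14
19 16 14 19 → min 14
16 14 19 8 → min 8
14 19 8 0 → min 0
19 8 0 8 → min 0
8 0 8 4 → min 0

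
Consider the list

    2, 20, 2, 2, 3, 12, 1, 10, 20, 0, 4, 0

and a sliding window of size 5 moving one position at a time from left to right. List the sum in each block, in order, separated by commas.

29, 39, 20, 28, 46, 43, 35, 34

Sliding a size-5 window across the 12 values:
[2, 20, 2, 2, 3] → sum 29
[20, 2, 2, 3, 12] → sum 39
[2, 2, 3, 12, 1] → sum 20
[2, 3, 12, 1, 10] → sum 28
[3, 12, 1, 10, 20] → sum 46
[12, 1, 10, 20, 0] → sum 43
[1, 10, 20, 0, 4] → sum 35
[10, 20, 0, 4, 0] → sum 34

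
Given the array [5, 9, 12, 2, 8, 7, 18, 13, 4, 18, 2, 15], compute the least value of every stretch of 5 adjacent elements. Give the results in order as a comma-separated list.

(5, 9, 12, 2, 8) → min 2
(9, 12, 2, 8, 7) → min 2
(12, 2, 8, 7, 18) → min 2
(2, 8, 7, 18, 13) → min 2
(8, 7, 18, 13, 4) → min 4
(7, 18, 13, 4, 18) → min 4
(18, 13, 4, 18, 2) → min 2
(13, 4, 18, 2, 15) → min 2

2, 2, 2, 2, 4, 4, 2, 2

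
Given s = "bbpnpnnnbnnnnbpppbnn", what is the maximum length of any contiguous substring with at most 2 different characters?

9

[b] 1 distinct, len 1
[b, b] 1 distinct, len 2
[b, b, p] 2 distinct, len 3
[p, n] 2 distinct, len 2
[p, n, p] 2 distinct, len 3
[p, n, p, n] 2 distinct, len 4
[p, n, p, n, n] 2 distinct, len 5
[p, n, p, n, n, n] 2 distinct, len 6
[n, n, n, b] 2 distinct, len 4
[n, n, n, b, n] 2 distinct, len 5
[n, n, n, b, n, n] 2 distinct, len 6
[n, n, n, b, n, n, n] 2 distinct, len 7
[n, n, n, b, n, n, n, n] 2 distinct, len 8
[n, n, n, b, n, n, n, n, b] 2 distinct, len 9
[b, p] 2 distinct, len 2
[b, p, p] 2 distinct, len 3
[b, p, p, p] 2 distinct, len 4
[b, p, p, p, b] 2 distinct, len 5
[b, n] 2 distinct, len 2
[b, n, n] 2 distinct, len 3
Longest length with ≤2 distinct: 9.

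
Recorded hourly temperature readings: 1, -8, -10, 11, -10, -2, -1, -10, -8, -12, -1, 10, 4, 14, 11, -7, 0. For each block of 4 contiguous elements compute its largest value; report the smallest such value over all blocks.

(1, -8, -10, 11) → max 11
(-8, -10, 11, -10) → max 11
(-10, 11, -10, -2) → max 11
(11, -10, -2, -1) → max 11
(-10, -2, -1, -10) → max -1
(-2, -1, -10, -8) → max -1
(-1, -10, -8, -12) → max -1
(-10, -8, -12, -1) → max -1
(-8, -12, -1, 10) → max 10
(-12, -1, 10, 4) → max 10
(-1, 10, 4, 14) → max 14
(10, 4, 14, 11) → max 14
(4, 14, 11, -7) → max 14
(14, 11, -7, 0) → max 14
Smallest of these is -1.

-1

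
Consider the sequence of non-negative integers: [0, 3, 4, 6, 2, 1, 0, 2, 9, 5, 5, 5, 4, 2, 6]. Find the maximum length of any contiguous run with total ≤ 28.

9

→ 0: sum 0, len 1
→ 3: sum 3, len 2
→ 4: sum 7, len 3
→ 6: sum 13, len 4
→ 2: sum 15, len 5
→ 1: sum 16, len 6
→ 0: sum 16, len 7
→ 2: sum 18, len 8
→ 9: sum 27, len 9
→ 5 (dropped 0, 3, 4): sum 25, len 7
→ 5 (dropped 6): sum 24, len 7
→ 5 (dropped 2): sum 27, len 7
→ 4 (dropped 1, 0, 2): sum 28, len 5
→ 2 (dropped 9): sum 21, len 5
→ 6: sum 27, len 6
Longest length seen: 9.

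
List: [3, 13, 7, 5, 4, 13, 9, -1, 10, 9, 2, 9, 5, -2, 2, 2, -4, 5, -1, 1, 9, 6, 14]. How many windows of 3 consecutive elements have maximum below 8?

7

[3, 13, 7] → max 13
[13, 7, 5] → max 13
[7, 5, 4] → max 7  < 8 ✓
[5, 4, 13] → max 13
[4, 13, 9] → max 13
[13, 9, -1] → max 13
[9, -1, 10] → max 10
[-1, 10, 9] → max 10
[10, 9, 2] → max 10
[9, 2, 9] → max 9
[2, 9, 5] → max 9
[9, 5, -2] → max 9
[5, -2, 2] → max 5  < 8 ✓
[-2, 2, 2] → max 2  < 8 ✓
[2, 2, -4] → max 2  < 8 ✓
[2, -4, 5] → max 5  < 8 ✓
[-4, 5, -1] → max 5  < 8 ✓
[5, -1, 1] → max 5  < 8 ✓
[-1, 1, 9] → max 9
[1, 9, 6] → max 9
[9, 6, 14] → max 14
7 windows satisfy the condition.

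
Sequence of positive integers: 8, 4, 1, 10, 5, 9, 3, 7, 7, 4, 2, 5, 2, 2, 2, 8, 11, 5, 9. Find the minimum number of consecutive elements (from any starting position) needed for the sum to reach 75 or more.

14

add 8: running sum 8 < 75
add 4: running sum 12 < 75
add 1: running sum 13 < 75
add 10: running sum 23 < 75
add 5: running sum 28 < 75
add 9: running sum 37 < 75
add 3: running sum 40 < 75
add 7: running sum 47 < 75
add 7: running sum 54 < 75
add 4: running sum 58 < 75
add 2: running sum 60 < 75
add 5: running sum 65 < 75
add 2: running sum 67 < 75
add 2: running sum 69 < 75
add 2: running sum 71 < 75
end 15: [8, 4, 1, 10, 5, 9, 3, 7, 7, 4, 2, 5, 2, 2, 2, 8] sum 79, len 16
end 16: [10, 5, 9, 3, 7, 7, 4, 2, 5, 2, 2, 2, 8, 11] sum 77, len 14
end 17: [10, 5, 9, 3, 7, 7, 4, 2, 5, 2, 2, 2, 8, 11, 5] sum 82, len 15
end 18: [9, 3, 7, 7, 4, 2, 5, 2, 2, 2, 8, 11, 5, 9] sum 76, len 14
Shortest qualifying length: 14.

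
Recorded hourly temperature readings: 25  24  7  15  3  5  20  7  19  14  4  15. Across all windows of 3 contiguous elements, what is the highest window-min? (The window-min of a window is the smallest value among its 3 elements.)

(25, 24, 7) → min 7
(24, 7, 15) → min 7
(7, 15, 3) → min 3
(15, 3, 5) → min 3
(3, 5, 20) → min 3
(5, 20, 7) → min 5
(20, 7, 19) → min 7
(7, 19, 14) → min 7
(19, 14, 4) → min 4
(14, 4, 15) → min 4
Highest of these is 7.

7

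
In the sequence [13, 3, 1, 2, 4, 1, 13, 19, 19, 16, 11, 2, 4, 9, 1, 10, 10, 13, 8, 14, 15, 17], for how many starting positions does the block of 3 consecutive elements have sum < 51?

18

(13, 3, 1) → sum 17  < 51 ✓
(3, 1, 2) → sum 6  < 51 ✓
(1, 2, 4) → sum 7  < 51 ✓
(2, 4, 1) → sum 7  < 51 ✓
(4, 1, 13) → sum 18  < 51 ✓
(1, 13, 19) → sum 33  < 51 ✓
(13, 19, 19) → sum 51
(19, 19, 16) → sum 54
(19, 16, 11) → sum 46  < 51 ✓
(16, 11, 2) → sum 29  < 51 ✓
(11, 2, 4) → sum 17  < 51 ✓
(2, 4, 9) → sum 15  < 51 ✓
(4, 9, 1) → sum 14  < 51 ✓
(9, 1, 10) → sum 20  < 51 ✓
(1, 10, 10) → sum 21  < 51 ✓
(10, 10, 13) → sum 33  < 51 ✓
(10, 13, 8) → sum 31  < 51 ✓
(13, 8, 14) → sum 35  < 51 ✓
(8, 14, 15) → sum 37  < 51 ✓
(14, 15, 17) → sum 46  < 51 ✓
18 windows satisfy the condition.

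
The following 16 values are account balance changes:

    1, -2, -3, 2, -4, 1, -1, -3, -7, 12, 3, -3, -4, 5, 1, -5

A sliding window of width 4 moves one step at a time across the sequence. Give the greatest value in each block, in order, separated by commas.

[1, -2, -3, 2] → max 2
[-2, -3, 2, -4] → max 2
[-3, 2, -4, 1] → max 2
[2, -4, 1, -1] → max 2
[-4, 1, -1, -3] → max 1
[1, -1, -3, -7] → max 1
[-1, -3, -7, 12] → max 12
[-3, -7, 12, 3] → max 12
[-7, 12, 3, -3] → max 12
[12, 3, -3, -4] → max 12
[3, -3, -4, 5] → max 5
[-3, -4, 5, 1] → max 5
[-4, 5, 1, -5] → max 5

2, 2, 2, 2, 1, 1, 12, 12, 12, 12, 5, 5, 5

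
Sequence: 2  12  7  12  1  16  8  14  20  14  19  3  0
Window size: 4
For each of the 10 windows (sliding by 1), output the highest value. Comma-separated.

12, 12, 16, 16, 16, 20, 20, 20, 20, 19

(2, 12, 7, 12) → max 12
(12, 7, 12, 1) → max 12
(7, 12, 1, 16) → max 16
(12, 1, 16, 8) → max 16
(1, 16, 8, 14) → max 16
(16, 8, 14, 20) → max 20
(8, 14, 20, 14) → max 20
(14, 20, 14, 19) → max 20
(20, 14, 19, 3) → max 20
(14, 19, 3, 0) → max 19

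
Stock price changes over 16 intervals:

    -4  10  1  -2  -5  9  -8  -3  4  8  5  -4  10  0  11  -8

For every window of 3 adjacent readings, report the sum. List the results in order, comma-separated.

7, 9, -6, 2, -4, -2, -7, 9, 17, 9, 11, 6, 21, 3

Sliding a size-3 window across the 16 values:
-4 10 1 → sum 7
10 1 -2 → sum 9
1 -2 -5 → sum -6
-2 -5 9 → sum 2
-5 9 -8 → sum -4
9 -8 -3 → sum -2
-8 -3 4 → sum -7
-3 4 8 → sum 9
4 8 5 → sum 17
8 5 -4 → sum 9
5 -4 10 → sum 11
-4 10 0 → sum 6
10 0 11 → sum 21
0 11 -8 → sum 3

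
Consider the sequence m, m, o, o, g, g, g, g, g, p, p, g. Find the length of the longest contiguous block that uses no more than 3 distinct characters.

[m] 1 distinct, len 1
[m, m] 1 distinct, len 2
[m, m, o] 2 distinct, len 3
[m, m, o, o] 2 distinct, len 4
[m, m, o, o, g] 3 distinct, len 5
[m, m, o, o, g, g] 3 distinct, len 6
[m, m, o, o, g, g, g] 3 distinct, len 7
[m, m, o, o, g, g, g, g] 3 distinct, len 8
[m, m, o, o, g, g, g, g, g] 3 distinct, len 9
[o, o, g, g, g, g, g, p] 3 distinct, len 8
[o, o, g, g, g, g, g, p, p] 3 distinct, len 9
[o, o, g, g, g, g, g, p, p, g] 3 distinct, len 10
Longest length with ≤3 distinct: 10.

10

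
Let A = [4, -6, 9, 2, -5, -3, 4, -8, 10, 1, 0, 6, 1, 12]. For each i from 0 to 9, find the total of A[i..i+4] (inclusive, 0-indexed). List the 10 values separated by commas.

[4, -6, 9, 2, -5] → sum 4
[-6, 9, 2, -5, -3] → sum -3
[9, 2, -5, -3, 4] → sum 7
[2, -5, -3, 4, -8] → sum -10
[-5, -3, 4, -8, 10] → sum -2
[-3, 4, -8, 10, 1] → sum 4
[4, -8, 10, 1, 0] → sum 7
[-8, 10, 1, 0, 6] → sum 9
[10, 1, 0, 6, 1] → sum 18
[1, 0, 6, 1, 12] → sum 20

4, -3, 7, -10, -2, 4, 7, 9, 18, 20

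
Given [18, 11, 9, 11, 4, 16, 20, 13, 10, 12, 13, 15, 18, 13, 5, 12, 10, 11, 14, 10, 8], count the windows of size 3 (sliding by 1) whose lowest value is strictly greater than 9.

(18, 11, 9) → min 9
(11, 9, 11) → min 9
(9, 11, 4) → min 4
(11, 4, 16) → min 4
(4, 16, 20) → min 4
(16, 20, 13) → min 13  > 9 ✓
(20, 13, 10) → min 10  > 9 ✓
(13, 10, 12) → min 10  > 9 ✓
(10, 12, 13) → min 10  > 9 ✓
(12, 13, 15) → min 12  > 9 ✓
(13, 15, 18) → min 13  > 9 ✓
(15, 18, 13) → min 13  > 9 ✓
(18, 13, 5) → min 5
(13, 5, 12) → min 5
(5, 12, 10) → min 5
(12, 10, 11) → min 10  > 9 ✓
(10, 11, 14) → min 10  > 9 ✓
(11, 14, 10) → min 10  > 9 ✓
(14, 10, 8) → min 8
10 windows satisfy the condition.

10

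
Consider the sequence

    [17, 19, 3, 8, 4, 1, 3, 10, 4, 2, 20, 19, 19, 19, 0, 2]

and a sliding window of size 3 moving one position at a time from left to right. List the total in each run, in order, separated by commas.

39, 30, 15, 13, 8, 14, 17, 16, 26, 41, 58, 57, 38, 21

(17, 19, 3) → sum 39
(19, 3, 8) → sum 30
(3, 8, 4) → sum 15
(8, 4, 1) → sum 13
(4, 1, 3) → sum 8
(1, 3, 10) → sum 14
(3, 10, 4) → sum 17
(10, 4, 2) → sum 16
(4, 2, 20) → sum 26
(2, 20, 19) → sum 41
(20, 19, 19) → sum 58
(19, 19, 19) → sum 57
(19, 19, 0) → sum 38
(19, 0, 2) → sum 21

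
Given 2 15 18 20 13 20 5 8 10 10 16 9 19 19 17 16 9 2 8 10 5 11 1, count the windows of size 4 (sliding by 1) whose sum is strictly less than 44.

7

[2, 15, 18, 20] → sum 55
[15, 18, 20, 13] → sum 66
[18, 20, 13, 20] → sum 71
[20, 13, 20, 5] → sum 58
[13, 20, 5, 8] → sum 46
[20, 5, 8, 10] → sum 43  < 44 ✓
[5, 8, 10, 10] → sum 33  < 44 ✓
[8, 10, 10, 16] → sum 44
[10, 10, 16, 9] → sum 45
[10, 16, 9, 19] → sum 54
[16, 9, 19, 19] → sum 63
[9, 19, 19, 17] → sum 64
[19, 19, 17, 16] → sum 71
[19, 17, 16, 9] → sum 61
[17, 16, 9, 2] → sum 44
[16, 9, 2, 8] → sum 35  < 44 ✓
[9, 2, 8, 10] → sum 29  < 44 ✓
[2, 8, 10, 5] → sum 25  < 44 ✓
[8, 10, 5, 11] → sum 34  < 44 ✓
[10, 5, 11, 1] → sum 27  < 44 ✓
7 windows satisfy the condition.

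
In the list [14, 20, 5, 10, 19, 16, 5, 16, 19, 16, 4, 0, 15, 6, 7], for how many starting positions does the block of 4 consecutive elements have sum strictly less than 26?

1

14 20 5 10 → sum 49
20 5 10 19 → sum 54
5 10 19 16 → sum 50
10 19 16 5 → sum 50
19 16 5 16 → sum 56
16 5 16 19 → sum 56
5 16 19 16 → sum 56
16 19 16 4 → sum 55
19 16 4 0 → sum 39
16 4 0 15 → sum 35
4 0 15 6 → sum 25  < 26 ✓
0 15 6 7 → sum 28
1 window satisfy the condition.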